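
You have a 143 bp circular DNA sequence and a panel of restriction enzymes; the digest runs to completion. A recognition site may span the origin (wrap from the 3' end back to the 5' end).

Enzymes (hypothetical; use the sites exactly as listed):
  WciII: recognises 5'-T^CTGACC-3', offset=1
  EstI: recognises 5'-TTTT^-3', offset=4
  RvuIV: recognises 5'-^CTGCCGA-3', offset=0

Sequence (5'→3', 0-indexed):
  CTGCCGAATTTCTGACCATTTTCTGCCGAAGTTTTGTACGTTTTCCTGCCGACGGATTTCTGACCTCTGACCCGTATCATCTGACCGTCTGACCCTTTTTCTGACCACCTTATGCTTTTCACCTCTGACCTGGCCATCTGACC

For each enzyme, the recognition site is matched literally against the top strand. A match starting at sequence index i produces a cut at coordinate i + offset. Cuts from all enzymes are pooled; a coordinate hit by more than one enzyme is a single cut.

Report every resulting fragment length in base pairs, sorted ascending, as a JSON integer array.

[1,1,5,6,7,8,9,11,11,11,13,13,14,14,19]

Site scan:
  WciII (TCTGACC, off=1): starts [10, 58, 65, 79, 87, 99, 123, 136] → cuts [11, 59, 66, 80, 88, 100, 124, 137]
  EstI (TTTT, off=4): starts [18, 31, 40, 95, 96, 115] → cuts [22, 35, 44, 99, 100, 119]
  RvuIV (CTGCCGA, off=0): starts [0, 22, 45] → cuts [0, 22, 45]

Pooled cuts: [0, 11, 22, 35, 44, 45, 59, 66, 80, 88, 99, 100, 119, 124, 137]

Fragments:
  0→11: 11 bp
  11→22: 11 bp
  22→35: 13 bp
  35→44: 9 bp
  44→45: 1 bp
  45→59: 14 bp
  59→66: 7 bp
  66→80: 14 bp
  80→88: 8 bp
  88→99: 11 bp
  99→100: 1 bp
  100→119: 19 bp
  119→124: 5 bp
  124→137: 13 bp
  137→0 (wrap): 143-137+0 = 6 bp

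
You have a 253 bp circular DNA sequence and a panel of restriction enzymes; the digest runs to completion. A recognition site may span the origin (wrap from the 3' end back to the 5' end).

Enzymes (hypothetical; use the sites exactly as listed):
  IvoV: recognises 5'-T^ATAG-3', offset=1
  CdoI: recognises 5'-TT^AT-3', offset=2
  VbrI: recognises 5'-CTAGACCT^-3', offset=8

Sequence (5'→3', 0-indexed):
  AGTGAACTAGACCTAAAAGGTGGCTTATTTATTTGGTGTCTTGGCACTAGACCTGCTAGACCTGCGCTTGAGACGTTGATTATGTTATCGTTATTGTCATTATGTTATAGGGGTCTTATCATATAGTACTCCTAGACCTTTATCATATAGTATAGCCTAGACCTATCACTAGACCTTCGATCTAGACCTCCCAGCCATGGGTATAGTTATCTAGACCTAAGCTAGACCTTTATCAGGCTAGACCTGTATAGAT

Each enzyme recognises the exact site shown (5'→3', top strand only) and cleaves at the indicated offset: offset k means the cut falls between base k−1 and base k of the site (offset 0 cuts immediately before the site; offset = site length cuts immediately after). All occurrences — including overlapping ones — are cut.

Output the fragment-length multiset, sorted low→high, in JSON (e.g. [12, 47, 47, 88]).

Scan for sites:
  IvoV (TATAG, off=1): starts [105, 121, 145, 150, 201, 246] → cuts [106, 122, 146, 151, 202, 247]
  CdoI (TTAT, off=2): starts [24, 28, 79, 84, 90, 99, 104, 115, 139, 206, 229] → cuts [26, 30, 81, 86, 92, 101, 106, 117, 141, 208, 231]
  VbrI (CTAGACCT, off=8): starts [6, 46, 55, 131, 156, 168, 181, 210, 221, 237] → cuts [14, 54, 63, 139, 164, 176, 189, 218, 229, 245]

Pooled cuts: [14, 26, 30, 54, 63, 81, 86, 92, 101, 106, 117, 122, 139, 141, 146, 151, 164, 176, 189, 202, 208, 218, 229, 231, 245, 247]

Fragments:
  14→26: 12 bp
  26→30: 4 bp
  30→54: 24 bp
  54→63: 9 bp
  63→81: 18 bp
  81→86: 5 bp
  86→92: 6 bp
  92→101: 9 bp
  101→106: 5 bp
  106→117: 11 bp
  117→122: 5 bp
  122→139: 17 bp
  139→141: 2 bp
  141→146: 5 bp
  146→151: 5 bp
  151→164: 13 bp
  164→176: 12 bp
  176→189: 13 bp
  189→202: 13 bp
  202→208: 6 bp
  208→218: 10 bp
  218→229: 11 bp
  229→231: 2 bp
  231→245: 14 bp
  245→247: 2 bp
  247→14 (wrap): 253-247+14 = 20 bp

[2,2,2,4,5,5,5,5,5,6,6,9,9,10,11,11,12,12,13,13,13,14,17,18,20,24]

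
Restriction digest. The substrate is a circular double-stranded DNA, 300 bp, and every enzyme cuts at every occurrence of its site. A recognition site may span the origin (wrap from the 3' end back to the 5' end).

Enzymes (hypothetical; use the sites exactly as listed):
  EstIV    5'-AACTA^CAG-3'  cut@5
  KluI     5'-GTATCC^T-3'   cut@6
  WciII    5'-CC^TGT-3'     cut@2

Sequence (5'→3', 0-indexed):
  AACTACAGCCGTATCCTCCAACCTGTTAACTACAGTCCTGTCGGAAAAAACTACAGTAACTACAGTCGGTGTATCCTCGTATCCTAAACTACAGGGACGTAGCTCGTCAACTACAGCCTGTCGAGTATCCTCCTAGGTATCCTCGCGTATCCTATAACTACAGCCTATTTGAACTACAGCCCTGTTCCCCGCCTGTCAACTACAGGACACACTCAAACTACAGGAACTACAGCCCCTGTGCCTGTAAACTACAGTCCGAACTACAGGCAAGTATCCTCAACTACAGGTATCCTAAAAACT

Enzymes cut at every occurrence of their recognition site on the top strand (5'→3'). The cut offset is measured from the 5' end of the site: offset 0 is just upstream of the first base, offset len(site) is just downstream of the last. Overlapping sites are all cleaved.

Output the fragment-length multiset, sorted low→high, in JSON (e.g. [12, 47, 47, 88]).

[5,6,6,6,7,7,7,7,8,8,9,9,9,9,9,9,10,11,11,12,12,12,13,13,14,15,16,18,22]

Per-enzyme occurrences:
  EstIV (AACTACAG, off=5): starts [0, 27, 48, 57, 86, 108, 155, 171, 197, 215, 224, 246, 258, 278] → cuts [5, 32, 53, 62, 91, 113, 160, 176, 202, 220, 229, 251, 263, 283]
  KluI (GTATCCT, off=6): starts [10, 70, 78, 124, 136, 146, 270, 286] → cuts [16, 76, 84, 130, 142, 152, 276, 292]
  WciII (CCTGT, off=2): starts [21, 36, 116, 180, 191, 234, 240] → cuts [23, 38, 118, 182, 193, 236, 242]

Pooled cuts: [5, 16, 23, 32, 38, 53, 62, 76, 84, 91, 113, 118, 130, 142, 152, 160, 176, 182, 193, 202, 220, 229, 236, 242, 251, 263, 276, 283, 292]

Fragments:
  5→16: 11 bp
  16→23: 7 bp
  23→32: 9 bp
  32→38: 6 bp
  38→53: 15 bp
  53→62: 9 bp
  62→76: 14 bp
  76→84: 8 bp
  84→91: 7 bp
  91→113: 22 bp
  113→118: 5 bp
  118→130: 12 bp
  130→142: 12 bp
  142→152: 10 bp
  152→160: 8 bp
  160→176: 16 bp
  176→182: 6 bp
  182→193: 11 bp
  193→202: 9 bp
  202→220: 18 bp
  220→229: 9 bp
  229→236: 7 bp
  236→242: 6 bp
  242→251: 9 bp
  251→263: 12 bp
  263→276: 13 bp
  276→283: 7 bp
  283→292: 9 bp
  292→5 (wrap): 300-292+5 = 13 bp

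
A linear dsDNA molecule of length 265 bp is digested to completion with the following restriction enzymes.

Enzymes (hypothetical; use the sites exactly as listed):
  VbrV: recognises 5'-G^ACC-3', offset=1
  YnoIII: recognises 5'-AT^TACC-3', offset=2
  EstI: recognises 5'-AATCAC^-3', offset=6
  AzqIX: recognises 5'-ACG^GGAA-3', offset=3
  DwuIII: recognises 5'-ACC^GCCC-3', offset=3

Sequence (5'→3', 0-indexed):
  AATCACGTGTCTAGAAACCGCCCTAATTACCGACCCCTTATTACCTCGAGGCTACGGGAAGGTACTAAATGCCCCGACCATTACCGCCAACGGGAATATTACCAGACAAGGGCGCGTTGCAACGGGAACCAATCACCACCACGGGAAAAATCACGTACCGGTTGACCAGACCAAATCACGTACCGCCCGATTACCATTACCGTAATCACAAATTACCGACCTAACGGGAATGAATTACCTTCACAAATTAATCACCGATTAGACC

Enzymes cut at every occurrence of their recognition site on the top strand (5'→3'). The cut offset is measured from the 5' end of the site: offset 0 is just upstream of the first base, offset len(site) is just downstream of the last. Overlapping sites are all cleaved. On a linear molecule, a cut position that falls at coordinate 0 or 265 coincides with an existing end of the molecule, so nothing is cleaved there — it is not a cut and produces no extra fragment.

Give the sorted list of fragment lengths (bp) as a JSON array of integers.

[3,4,5,5,5,5,5,6,6,7,7,7,7,8,8,9,9,10,10,11,11,12,12,13,15,20,20,25]

Scan for sites:
  VbrV GACC/1: at [31, 75, 163, 168, 217, 261] ⇒ [32, 76, 164, 169, 218, 262]
  YnoIII ATTACC/2: at [25, 39, 79, 97, 189, 195, 211, 233] ⇒ [27, 41, 81, 99, 191, 197, 213, 235]
  EstI AATCAC/6: at [0, 130, 148, 173, 203, 249] ⇒ [6, 136, 154, 179, 209, 255]
  AzqIX ACGGGAA/3: at [53, 89, 121, 140, 223] ⇒ [56, 92, 124, 143, 226]
  DwuIII ACCGCCC/3: at [16, 181] ⇒ [19, 184]

All cut coordinates (distinct, sorted): [6, 19, 27, 32, 41, 56, 76, 81, 92, 99, 124, 136, 143, 154, 164, 169, 179, 184, 191, 197, 209, 213, 218, 226, 235, 255, 262]

Fragments:
  [0,6): 6 bp
  [6,19): 13 bp
  [19,27): 8 bp
  [27,32): 5 bp
  [32,41): 9 bp
  [41,56): 15 bp
  [56,76): 20 bp
  [76,81): 5 bp
  [81,92): 11 bp
  [92,99): 7 bp
  [99,124): 25 bp
  [124,136): 12 bp
  [136,143): 7 bp
  [143,154): 11 bp
  [154,164): 10 bp
  [164,169): 5 bp
  [169,179): 10 bp
  [179,184): 5 bp
  [184,191): 7 bp
  [191,197): 6 bp
  [197,209): 12 bp
  [209,213): 4 bp
  [213,218): 5 bp
  [218,226): 8 bp
  [226,235): 9 bp
  [235,255): 20 bp
  [255,262): 7 bp
  [262,265): 3 bp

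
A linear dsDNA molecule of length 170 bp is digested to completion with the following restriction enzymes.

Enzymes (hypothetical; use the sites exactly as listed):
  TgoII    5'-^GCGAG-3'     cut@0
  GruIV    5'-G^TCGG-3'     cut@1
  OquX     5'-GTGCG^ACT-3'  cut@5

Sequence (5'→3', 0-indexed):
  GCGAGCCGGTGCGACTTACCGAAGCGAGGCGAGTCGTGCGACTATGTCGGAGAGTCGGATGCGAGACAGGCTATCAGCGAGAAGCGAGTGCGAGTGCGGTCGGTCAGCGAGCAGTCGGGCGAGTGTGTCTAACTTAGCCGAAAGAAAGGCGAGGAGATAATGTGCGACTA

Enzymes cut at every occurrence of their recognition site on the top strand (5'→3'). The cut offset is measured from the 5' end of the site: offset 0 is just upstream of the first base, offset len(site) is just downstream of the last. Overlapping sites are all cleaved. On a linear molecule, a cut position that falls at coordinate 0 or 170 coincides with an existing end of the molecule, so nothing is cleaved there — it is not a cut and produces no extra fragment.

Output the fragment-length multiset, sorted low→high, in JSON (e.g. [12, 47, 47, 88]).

Per-enzyme occurrences:
  TgoII (GCGAG, off=0): starts [0, 23, 28, 60, 76, 83, 89, 106, 118, 148] → cuts [23, 28, 60, 76, 83, 89, 106, 118, 148] (position 0 is a terminus of the linear molecule — no cut)
  GruIV (GTCGG, off=1): starts [45, 53, 98, 113] → cuts [46, 54, 99, 114]
  OquX (GTGCGACT, off=5): starts [8, 35, 161] → cuts [13, 40, 166]

Pooled cuts: [13, 23, 28, 40, 46, 54, 60, 76, 83, 89, 99, 106, 114, 118, 148, 166]

Fragments:
  [0,13): 13 bp
  [13,23): 10 bp
  [23,28): 5 bp
  [28,40): 12 bp
  [40,46): 6 bp
  [46,54): 8 bp
  [54,60): 6 bp
  [60,76): 16 bp
  [76,83): 7 bp
  [83,89): 6 bp
  [89,99): 10 bp
  [99,106): 7 bp
  [106,114): 8 bp
  [114,118): 4 bp
  [118,148): 30 bp
  [148,166): 18 bp
  [166,170): 4 bp

[4,4,5,6,6,6,7,7,8,8,10,10,12,13,16,18,30]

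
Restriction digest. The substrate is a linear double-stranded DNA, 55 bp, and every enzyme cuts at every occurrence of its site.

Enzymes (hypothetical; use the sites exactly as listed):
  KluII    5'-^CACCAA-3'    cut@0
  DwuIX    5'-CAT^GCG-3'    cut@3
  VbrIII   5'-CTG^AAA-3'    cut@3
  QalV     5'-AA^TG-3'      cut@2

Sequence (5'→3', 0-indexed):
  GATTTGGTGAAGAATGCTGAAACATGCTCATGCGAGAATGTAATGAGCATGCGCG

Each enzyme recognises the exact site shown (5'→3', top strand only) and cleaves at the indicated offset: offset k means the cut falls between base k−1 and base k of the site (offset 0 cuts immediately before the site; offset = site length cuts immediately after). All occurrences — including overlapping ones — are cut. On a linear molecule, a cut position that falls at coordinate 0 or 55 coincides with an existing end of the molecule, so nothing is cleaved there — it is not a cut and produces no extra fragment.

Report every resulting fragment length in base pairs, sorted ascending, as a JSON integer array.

Site scan:
  KluII (CACCAA, off=0): no sites
  DwuIX CATGCG/3: at [28, 47] ⇒ [31, 50]
  VbrIII CTGAAA/3: at [16] ⇒ [19]
  QalV AATG/2: at [12, 36, 41] ⇒ [14, 38, 43]

All cut coordinates (distinct, sorted): [14, 19, 31, 38, 43, 50]

Fragments:
  [0,14): 14 bp
  [14,19): 5 bp
  [19,31): 12 bp
  [31,38): 7 bp
  [38,43): 5 bp
  [43,50): 7 bp
  [50,55): 5 bp

[5,5,5,7,7,12,14]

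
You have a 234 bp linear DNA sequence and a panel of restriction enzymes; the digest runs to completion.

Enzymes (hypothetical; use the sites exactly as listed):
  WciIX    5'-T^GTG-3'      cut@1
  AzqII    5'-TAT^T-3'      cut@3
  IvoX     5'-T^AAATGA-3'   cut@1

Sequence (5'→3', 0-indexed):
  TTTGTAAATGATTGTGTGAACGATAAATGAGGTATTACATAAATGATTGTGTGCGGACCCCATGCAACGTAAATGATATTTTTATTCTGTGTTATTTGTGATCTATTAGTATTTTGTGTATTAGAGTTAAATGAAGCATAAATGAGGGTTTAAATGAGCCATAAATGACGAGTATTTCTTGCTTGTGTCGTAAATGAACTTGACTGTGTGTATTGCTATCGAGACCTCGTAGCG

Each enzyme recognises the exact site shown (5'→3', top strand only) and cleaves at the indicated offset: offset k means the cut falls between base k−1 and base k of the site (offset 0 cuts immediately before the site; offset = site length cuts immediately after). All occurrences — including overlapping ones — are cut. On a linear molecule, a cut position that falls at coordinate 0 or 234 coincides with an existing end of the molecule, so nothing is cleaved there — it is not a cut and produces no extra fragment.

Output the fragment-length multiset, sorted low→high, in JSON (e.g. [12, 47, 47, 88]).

Per-enzyme occurrences:
  WciIX (TGTG, off=1): starts [12, 14, 47, 49, 87, 96, 114, 183, 204, 206] → cuts [13, 15, 48, 50, 88, 97, 115, 184, 205, 207]
  AzqII (TATT, off=3): starts [32, 76, 82, 92, 103, 109, 118, 172, 210] → cuts [35, 79, 85, 95, 106, 112, 121, 175, 213]
  IvoX (TAAATGA, off=1): starts [4, 23, 39, 69, 127, 138, 150, 161, 190] → cuts [5, 24, 40, 70, 128, 139, 151, 162, 191]

Pooled cuts: [5, 13, 15, 24, 35, 40, 48, 50, 70, 79, 85, 88, 95, 97, 106, 112, 115, 121, 128, 139, 151, 162, 175, 184, 191, 205, 207, 213]

Fragments:
  [0,5): 5 bp
  [5,13): 8 bp
  [13,15): 2 bp
  [15,24): 9 bp
  [24,35): 11 bp
  [35,40): 5 bp
  [40,48): 8 bp
  [48,50): 2 bp
  [50,70): 20 bp
  [70,79): 9 bp
  [79,85): 6 bp
  [85,88): 3 bp
  [88,95): 7 bp
  [95,97): 2 bp
  [97,106): 9 bp
  [106,112): 6 bp
  [112,115): 3 bp
  [115,121): 6 bp
  [121,128): 7 bp
  [128,139): 11 bp
  [139,151): 12 bp
  [151,162): 11 bp
  [162,175): 13 bp
  [175,184): 9 bp
  [184,191): 7 bp
  [191,205): 14 bp
  [205,207): 2 bp
  [207,213): 6 bp
  [213,234): 21 bp

[2,2,2,2,3,3,5,5,6,6,6,6,7,7,7,8,8,9,9,9,9,11,11,11,12,13,14,20,21]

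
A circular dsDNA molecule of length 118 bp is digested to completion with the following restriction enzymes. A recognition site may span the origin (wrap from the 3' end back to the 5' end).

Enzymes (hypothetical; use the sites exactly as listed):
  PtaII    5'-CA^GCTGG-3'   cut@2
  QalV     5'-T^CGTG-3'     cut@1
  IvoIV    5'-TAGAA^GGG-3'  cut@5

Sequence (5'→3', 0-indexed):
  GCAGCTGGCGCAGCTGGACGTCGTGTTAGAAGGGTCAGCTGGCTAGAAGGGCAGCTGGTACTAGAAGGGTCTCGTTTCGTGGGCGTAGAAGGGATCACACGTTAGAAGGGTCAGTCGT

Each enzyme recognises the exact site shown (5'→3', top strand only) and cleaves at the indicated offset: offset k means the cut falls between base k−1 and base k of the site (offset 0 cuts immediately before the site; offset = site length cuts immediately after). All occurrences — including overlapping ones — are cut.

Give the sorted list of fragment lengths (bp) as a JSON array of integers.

Site scan:
  PtaII (CAGCTGG, off=2): starts [1, 10, 35, 51] → cuts [3, 12, 37, 53]
  QalV (TCGTG, off=1): starts [20, 76, 114] → cuts [21, 77, 115]
  IvoIV (TAGAAGGG, off=5): starts [26, 43, 61, 85, 102] → cuts [31, 48, 66, 90, 107]

All cut coordinates (distinct, sorted): [3, 12, 21, 31, 37, 48, 53, 66, 77, 90, 107, 115]

Fragments:
  3→12: 9 bp
  12→21: 9 bp
  21→31: 10 bp
  31→37: 6 bp
  37→48: 11 bp
  48→53: 5 bp
  53→66: 13 bp
  66→77: 11 bp
  77→90: 13 bp
  90→107: 17 bp
  107→115: 8 bp
  115→3 (wrap): 118-115+3 = 6 bp

[5,6,6,8,9,9,10,11,11,13,13,17]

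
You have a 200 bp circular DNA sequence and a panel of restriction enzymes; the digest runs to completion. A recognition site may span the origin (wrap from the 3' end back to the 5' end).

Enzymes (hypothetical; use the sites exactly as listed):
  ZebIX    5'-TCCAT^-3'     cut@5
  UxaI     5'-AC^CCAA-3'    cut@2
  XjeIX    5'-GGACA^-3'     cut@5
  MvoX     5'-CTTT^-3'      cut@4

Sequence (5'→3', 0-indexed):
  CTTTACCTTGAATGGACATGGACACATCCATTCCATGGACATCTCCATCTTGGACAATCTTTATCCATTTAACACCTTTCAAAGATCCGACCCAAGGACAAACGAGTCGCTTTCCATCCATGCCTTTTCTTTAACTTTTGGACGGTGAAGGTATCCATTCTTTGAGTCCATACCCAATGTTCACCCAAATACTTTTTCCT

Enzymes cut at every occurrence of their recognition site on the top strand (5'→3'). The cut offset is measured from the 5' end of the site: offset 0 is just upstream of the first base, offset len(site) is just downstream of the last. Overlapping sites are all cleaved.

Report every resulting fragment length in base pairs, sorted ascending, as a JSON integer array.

Per-enzyme occurrences:
  ZebIX TCCAT/5: at [26, 31, 43, 63, 112, 116, 153, 166] ⇒ [31, 36, 48, 68, 117, 121, 158, 171]
  UxaI ACCCAA/2: at [89, 171, 182] ⇒ [91, 173, 184]
  XjeIX GGACA/5: at [13, 19, 36, 51, 95] ⇒ [18, 24, 41, 56, 100]
  MvoX CTTT/4: at [0, 58, 75, 109, 123, 128, 134, 159, 191] ⇒ [4, 62, 79, 113, 127, 132, 138, 163, 195]

Pooled cuts: [4, 18, 24, 31, 36, 41, 48, 56, 62, 68, 79, 91, 100, 113, 117, 121, 127, 132, 138, 158, 163, 171, 173, 184, 195]

Fragment lengths:
  4→18: 14 bp
  18→24: 6 bp
  24→31: 7 bp
  31→36: 5 bp
  36→41: 5 bp
  41→48: 7 bp
  48→56: 8 bp
  56→62: 6 bp
  62→68: 6 bp
  68→79: 11 bp
  79→91: 12 bp
  91→100: 9 bp
  100→113: 13 bp
  113→117: 4 bp
  117→121: 4 bp
  121→127: 6 bp
  127→132: 5 bp
  132→138: 6 bp
  138→158: 20 bp
  158→163: 5 bp
  163→171: 8 bp
  171→173: 2 bp
  173→184: 11 bp
  184→195: 11 bp
  195→4 (wrap): 200-195+4 = 9 bp

[2,4,4,5,5,5,5,6,6,6,6,6,7,7,8,8,9,9,11,11,11,12,13,14,20]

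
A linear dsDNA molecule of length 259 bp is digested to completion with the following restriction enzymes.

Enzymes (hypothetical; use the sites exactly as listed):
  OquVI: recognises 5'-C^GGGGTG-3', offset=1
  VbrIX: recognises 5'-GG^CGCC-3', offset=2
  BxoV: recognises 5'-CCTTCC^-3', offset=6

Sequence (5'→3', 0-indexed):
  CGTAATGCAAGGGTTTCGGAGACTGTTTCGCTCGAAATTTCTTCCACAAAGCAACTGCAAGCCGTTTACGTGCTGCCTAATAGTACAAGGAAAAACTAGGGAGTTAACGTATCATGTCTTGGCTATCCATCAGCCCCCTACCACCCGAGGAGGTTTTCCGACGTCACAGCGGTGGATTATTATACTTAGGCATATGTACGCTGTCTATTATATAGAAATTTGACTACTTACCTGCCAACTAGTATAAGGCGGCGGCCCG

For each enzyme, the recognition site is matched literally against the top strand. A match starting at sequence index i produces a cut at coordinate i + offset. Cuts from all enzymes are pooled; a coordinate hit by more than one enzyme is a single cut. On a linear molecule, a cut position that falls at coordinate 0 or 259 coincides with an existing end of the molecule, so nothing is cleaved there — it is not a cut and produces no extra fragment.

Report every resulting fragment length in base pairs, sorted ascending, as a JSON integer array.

[259]

Scan for sites:
  OquVI (CGGGGTG, off=1): no sites
  VbrIX (GGCGCC, off=2): no sites
  BxoV (CCTTCC, off=6): no sites

All cut coordinates (distinct, sorted): ∅

Fragment lengths:
  no cuts → one linear fragment of 259 bp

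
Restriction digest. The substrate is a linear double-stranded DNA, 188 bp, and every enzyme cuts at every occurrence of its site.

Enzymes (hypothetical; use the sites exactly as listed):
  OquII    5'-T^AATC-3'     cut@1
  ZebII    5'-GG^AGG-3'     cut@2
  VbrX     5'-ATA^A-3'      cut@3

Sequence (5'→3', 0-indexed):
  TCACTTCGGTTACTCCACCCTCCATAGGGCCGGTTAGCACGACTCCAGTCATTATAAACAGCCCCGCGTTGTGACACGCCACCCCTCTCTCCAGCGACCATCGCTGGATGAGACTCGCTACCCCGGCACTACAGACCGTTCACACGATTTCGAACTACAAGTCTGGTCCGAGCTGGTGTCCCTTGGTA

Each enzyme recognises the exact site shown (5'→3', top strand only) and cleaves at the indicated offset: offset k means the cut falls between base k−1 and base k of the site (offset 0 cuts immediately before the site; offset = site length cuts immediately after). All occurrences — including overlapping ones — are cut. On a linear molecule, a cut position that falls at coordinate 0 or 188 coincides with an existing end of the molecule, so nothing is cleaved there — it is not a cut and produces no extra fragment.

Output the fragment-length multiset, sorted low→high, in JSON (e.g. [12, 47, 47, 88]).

[56,132]

Site scan:
  OquII (TAATC, off=1): no sites
  ZebII (GGAGG, off=2): no sites
  VbrX (ATAA, off=3): starts [53] → cuts [56]

All cut coordinates (distinct, sorted): [56]

Fragment lengths:
  [0,56): 56 bp
  [56,188): 132 bp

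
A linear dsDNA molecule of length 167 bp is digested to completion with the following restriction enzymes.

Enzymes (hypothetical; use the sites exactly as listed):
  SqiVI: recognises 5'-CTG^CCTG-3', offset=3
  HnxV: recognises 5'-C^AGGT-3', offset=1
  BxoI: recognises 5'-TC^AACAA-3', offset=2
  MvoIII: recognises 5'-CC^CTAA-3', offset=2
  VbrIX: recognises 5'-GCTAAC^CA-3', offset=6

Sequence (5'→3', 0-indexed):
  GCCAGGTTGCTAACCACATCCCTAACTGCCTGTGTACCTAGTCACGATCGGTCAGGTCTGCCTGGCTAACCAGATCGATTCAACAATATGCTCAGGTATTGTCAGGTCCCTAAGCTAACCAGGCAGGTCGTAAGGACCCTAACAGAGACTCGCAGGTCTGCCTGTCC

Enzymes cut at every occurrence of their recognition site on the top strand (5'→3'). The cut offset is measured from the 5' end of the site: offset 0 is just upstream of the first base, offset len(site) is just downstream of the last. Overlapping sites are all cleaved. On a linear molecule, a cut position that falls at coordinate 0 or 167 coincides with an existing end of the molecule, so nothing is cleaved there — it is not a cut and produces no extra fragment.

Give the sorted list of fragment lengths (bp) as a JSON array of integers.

[3,5,6,7,7,7,7,7,10,10,10,11,11,12,14,15,25]

Site scan:
  SqiVI (CTGCCTG, off=3): starts [25, 57, 157] → cuts [28, 60, 160]
  HnxV (CAGGT, off=1): starts [2, 52, 92, 102, 123, 152] → cuts [3, 53, 93, 103, 124, 153]
  BxoI (TCAACAA, off=2): starts [79] → cuts [81]
  MvoIII (CCCTAA, off=2): starts [19, 107, 136] → cuts [21, 109, 138]
  VbrIX (GCTAACCA, off=6): starts [8, 64, 113] → cuts [14, 70, 119]

Pooled cuts: [3, 14, 21, 28, 53, 60, 70, 81, 93, 103, 109, 119, 124, 138, 153, 160]

Fragments:
  [0,3): 3 bp
  [3,14): 11 bp
  [14,21): 7 bp
  [21,28): 7 bp
  [28,53): 25 bp
  [53,60): 7 bp
  [60,70): 10 bp
  [70,81): 11 bp
  [81,93): 12 bp
  [93,103): 10 bp
  [103,109): 6 bp
  [109,119): 10 bp
  [119,124): 5 bp
  [124,138): 14 bp
  [138,153): 15 bp
  [153,160): 7 bp
  [160,167): 7 bp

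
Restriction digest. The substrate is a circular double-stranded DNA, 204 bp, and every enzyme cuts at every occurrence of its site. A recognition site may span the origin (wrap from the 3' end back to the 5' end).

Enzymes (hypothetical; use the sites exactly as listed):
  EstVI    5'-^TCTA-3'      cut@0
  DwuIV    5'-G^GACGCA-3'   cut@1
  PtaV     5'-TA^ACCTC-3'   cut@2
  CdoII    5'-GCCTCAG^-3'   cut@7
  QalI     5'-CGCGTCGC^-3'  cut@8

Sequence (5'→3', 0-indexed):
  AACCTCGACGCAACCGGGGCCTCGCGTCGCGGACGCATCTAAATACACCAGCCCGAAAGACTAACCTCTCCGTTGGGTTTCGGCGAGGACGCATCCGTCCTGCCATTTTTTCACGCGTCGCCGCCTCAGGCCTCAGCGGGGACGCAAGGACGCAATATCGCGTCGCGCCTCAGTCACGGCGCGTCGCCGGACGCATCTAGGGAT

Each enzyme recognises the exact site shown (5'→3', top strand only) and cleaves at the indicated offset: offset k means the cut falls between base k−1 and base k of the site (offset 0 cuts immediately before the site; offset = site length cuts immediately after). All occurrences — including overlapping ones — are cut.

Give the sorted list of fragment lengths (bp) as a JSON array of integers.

[1,2,4,6,6,7,7,8,8,10,14,18,24,26,29,34]

Scan for sites:
  EstVI (TCTA, off=0): starts [37, 195] → cuts [37, 195]
  DwuIV (GGACGCA, off=1): starts [30, 86, 139, 147, 188] → cuts [31, 87, 140, 148, 189]
  PtaV (TAACCTC, off=2): starts [61, 203] → cuts [1, 63]
  CdoII (GCCTCAG, off=7): starts [122, 129, 166] → cuts [129, 136, 173]
  QalI (CGCGTCGC, off=8): starts [22, 113, 158, 179] → cuts [30, 121, 166, 187]

Pooled cuts: [1, 30, 31, 37, 63, 87, 121, 129, 136, 140, 148, 166, 173, 187, 189, 195]

Fragments:
  1→30: 29 bp
  30→31: 1 bp
  31→37: 6 bp
  37→63: 26 bp
  63→87: 24 bp
  87→121: 34 bp
  121→129: 8 bp
  129→136: 7 bp
  136→140: 4 bp
  140→148: 8 bp
  148→166: 18 bp
  166→173: 7 bp
  173→187: 14 bp
  187→189: 2 bp
  189→195: 6 bp
  195→1 (wrap): 204-195+1 = 10 bp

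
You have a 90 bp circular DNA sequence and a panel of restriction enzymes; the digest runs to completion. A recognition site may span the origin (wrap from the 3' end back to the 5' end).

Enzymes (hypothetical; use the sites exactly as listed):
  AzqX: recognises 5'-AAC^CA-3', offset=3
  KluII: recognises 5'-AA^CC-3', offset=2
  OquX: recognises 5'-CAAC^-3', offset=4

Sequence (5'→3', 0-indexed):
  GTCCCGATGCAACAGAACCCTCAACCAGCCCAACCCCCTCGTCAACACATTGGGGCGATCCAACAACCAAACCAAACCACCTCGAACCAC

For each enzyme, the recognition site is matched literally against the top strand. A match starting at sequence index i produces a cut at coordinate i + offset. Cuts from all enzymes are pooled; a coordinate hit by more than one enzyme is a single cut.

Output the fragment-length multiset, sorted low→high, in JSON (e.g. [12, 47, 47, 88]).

[1,1,1,1,1,1,2,4,4,4,7,8,9,12,16,18]

Per-enzyme occurrences:
  AzqX (AACCA, off=3): starts [22, 64, 69, 74, 84] → cuts [25, 67, 72, 77, 87]
  KluII (AACC, off=2): starts [15, 22, 31, 64, 69, 74, 84] → cuts [17, 24, 33, 66, 71, 76, 86]
  OquX (CAAC, off=4): starts [9, 21, 30, 42, 60, 63] → cuts [13, 25, 34, 46, 64, 67]

All cut coordinates (distinct, sorted): [13, 17, 24, 25, 33, 34, 46, 64, 66, 67, 71, 72, 76, 77, 86, 87]

Fragments:
  13→17: 4 bp
  17→24: 7 bp
  24→25: 1 bp
  25→33: 8 bp
  33→34: 1 bp
  34→46: 12 bp
  46→64: 18 bp
  64→66: 2 bp
  66→67: 1 bp
  67→71: 4 bp
  71→72: 1 bp
  72→76: 4 bp
  76→77: 1 bp
  77→86: 9 bp
  86→87: 1 bp
  87→13 (wrap): 90-87+13 = 16 bp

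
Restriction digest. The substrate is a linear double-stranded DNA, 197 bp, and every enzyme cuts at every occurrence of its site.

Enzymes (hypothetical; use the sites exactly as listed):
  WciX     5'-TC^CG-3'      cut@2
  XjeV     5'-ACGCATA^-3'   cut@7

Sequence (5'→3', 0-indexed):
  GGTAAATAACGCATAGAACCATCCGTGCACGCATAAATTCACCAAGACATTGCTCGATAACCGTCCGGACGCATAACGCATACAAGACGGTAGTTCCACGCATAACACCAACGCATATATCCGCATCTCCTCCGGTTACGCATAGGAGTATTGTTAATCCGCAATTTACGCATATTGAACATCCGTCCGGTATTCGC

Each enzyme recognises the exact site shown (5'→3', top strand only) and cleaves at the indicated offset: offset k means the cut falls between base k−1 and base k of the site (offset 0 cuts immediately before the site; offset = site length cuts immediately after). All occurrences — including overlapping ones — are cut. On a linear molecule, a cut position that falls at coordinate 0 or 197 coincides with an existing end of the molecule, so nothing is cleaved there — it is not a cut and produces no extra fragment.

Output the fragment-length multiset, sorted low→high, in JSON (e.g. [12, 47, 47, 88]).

[4,4,7,8,9,10,10,11,12,12,13,15,15,15,22,30]

Scan for sites:
  WciX (TCCG, off=2): starts [21, 63, 119, 130, 157, 181, 185] → cuts [23, 65, 121, 132, 159, 183, 187]
  XjeV (ACGCATA, off=7): starts [8, 28, 68, 75, 97, 110, 137, 167] → cuts [15, 35, 75, 82, 104, 117, 144, 174]

Pooled cuts: [15, 23, 35, 65, 75, 82, 104, 117, 121, 132, 144, 159, 174, 183, 187]

Fragments:
  [0,15): 15 bp
  [15,23): 8 bp
  [23,35): 12 bp
  [35,65): 30 bp
  [65,75): 10 bp
  [75,82): 7 bp
  [82,104): 22 bp
  [104,117): 13 bp
  [117,121): 4 bp
  [121,132): 11 bp
  [132,144): 12 bp
  [144,159): 15 bp
  [159,174): 15 bp
  [174,183): 9 bp
  [183,187): 4 bp
  [187,197): 10 bp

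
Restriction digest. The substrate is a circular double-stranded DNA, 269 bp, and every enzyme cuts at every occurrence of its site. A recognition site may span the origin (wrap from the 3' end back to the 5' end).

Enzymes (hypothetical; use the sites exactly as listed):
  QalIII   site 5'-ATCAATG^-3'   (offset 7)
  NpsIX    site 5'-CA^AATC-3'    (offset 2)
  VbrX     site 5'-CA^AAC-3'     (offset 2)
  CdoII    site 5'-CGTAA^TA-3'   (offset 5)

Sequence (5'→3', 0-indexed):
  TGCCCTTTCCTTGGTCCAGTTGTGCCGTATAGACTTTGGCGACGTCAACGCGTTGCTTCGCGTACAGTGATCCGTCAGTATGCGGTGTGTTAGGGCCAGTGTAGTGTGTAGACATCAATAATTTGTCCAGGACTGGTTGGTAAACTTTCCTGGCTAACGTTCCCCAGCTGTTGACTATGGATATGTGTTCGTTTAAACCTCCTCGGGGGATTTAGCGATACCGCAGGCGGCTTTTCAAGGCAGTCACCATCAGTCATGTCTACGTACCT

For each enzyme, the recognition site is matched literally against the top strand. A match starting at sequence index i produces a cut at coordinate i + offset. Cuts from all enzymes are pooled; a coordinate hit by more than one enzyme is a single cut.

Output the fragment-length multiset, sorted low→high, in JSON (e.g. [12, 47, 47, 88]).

[269]

Site scan:
  QalIII (ATCAATG, off=7): no sites
  NpsIX (CAAATC, off=2): no sites
  VbrX (CAAAC, off=2): no sites
  CdoII (CGTAATA, off=5): no sites

All cut coordinates (distinct, sorted): ∅

Fragment lengths:
  no cuts → one circular fragment of 269 bp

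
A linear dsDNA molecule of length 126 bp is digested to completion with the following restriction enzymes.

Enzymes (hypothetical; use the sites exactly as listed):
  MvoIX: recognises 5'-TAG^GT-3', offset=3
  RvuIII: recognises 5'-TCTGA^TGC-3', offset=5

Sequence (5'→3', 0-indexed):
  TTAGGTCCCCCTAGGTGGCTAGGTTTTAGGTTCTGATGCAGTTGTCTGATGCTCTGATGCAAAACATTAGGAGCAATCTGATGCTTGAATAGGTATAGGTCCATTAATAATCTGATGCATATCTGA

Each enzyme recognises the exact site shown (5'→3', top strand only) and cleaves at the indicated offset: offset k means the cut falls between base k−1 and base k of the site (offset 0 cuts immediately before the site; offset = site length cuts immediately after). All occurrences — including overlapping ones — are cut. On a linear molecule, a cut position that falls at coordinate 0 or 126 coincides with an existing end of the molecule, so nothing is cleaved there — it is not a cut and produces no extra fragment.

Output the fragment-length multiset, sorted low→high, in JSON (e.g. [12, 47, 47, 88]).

[4,6,7,7,8,8,10,11,11,13,17,24]

Per-enzyme occurrences:
  MvoIX TAGGT/3: at [1, 11, 19, 26, 89, 95] ⇒ [4, 14, 22, 29, 92, 98]
  RvuIII TCTGATGC/5: at [31, 44, 52, 76, 110] ⇒ [36, 49, 57, 81, 115]

Pooled cuts: [4, 14, 22, 29, 36, 49, 57, 81, 92, 98, 115]

Fragment lengths:
  [0,4): 4 bp
  [4,14): 10 bp
  [14,22): 8 bp
  [22,29): 7 bp
  [29,36): 7 bp
  [36,49): 13 bp
  [49,57): 8 bp
  [57,81): 24 bp
  [81,92): 11 bp
  [92,98): 6 bp
  [98,115): 17 bp
  [115,126): 11 bp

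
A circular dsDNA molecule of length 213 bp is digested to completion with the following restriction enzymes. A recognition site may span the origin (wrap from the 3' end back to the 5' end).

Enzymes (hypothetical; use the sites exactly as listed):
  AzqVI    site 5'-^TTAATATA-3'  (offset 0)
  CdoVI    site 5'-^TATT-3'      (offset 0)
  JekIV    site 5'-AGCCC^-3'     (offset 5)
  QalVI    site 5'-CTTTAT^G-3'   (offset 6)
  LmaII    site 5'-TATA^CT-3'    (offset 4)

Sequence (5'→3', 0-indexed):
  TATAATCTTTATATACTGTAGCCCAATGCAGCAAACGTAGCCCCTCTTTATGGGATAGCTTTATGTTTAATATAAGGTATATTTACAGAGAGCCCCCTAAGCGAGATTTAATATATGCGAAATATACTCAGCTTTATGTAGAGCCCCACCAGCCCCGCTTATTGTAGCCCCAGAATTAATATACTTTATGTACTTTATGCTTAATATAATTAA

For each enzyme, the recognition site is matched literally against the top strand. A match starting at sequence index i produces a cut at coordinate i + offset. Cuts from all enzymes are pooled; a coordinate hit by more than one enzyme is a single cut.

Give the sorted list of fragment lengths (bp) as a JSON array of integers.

[2,2,4,5,6,8,8,9,9,9,9,9,11,11,12,13,13,16,19,19,19]

Per-enzyme occurrences:
  AzqVI (TTAATATA, off=0): starts [66, 107, 175, 200, 209] → cuts [66, 107, 175, 200, 209]
  CdoVI (TATT, off=0): starts [79, 159] → cuts [79, 159]
  JekIV (AGCCC, off=5): starts [19, 38, 90, 141, 150, 165] → cuts [24, 43, 95, 146, 155, 170]
  QalVI (CTTTATG, off=6): starts [45, 58, 131, 183, 192] → cuts [51, 64, 137, 189, 198]
  LmaII (TATACT, off=4): starts [11, 122, 179] → cuts [15, 126, 183]

All cut coordinates (distinct, sorted): [15, 24, 43, 51, 64, 66, 79, 95, 107, 126, 137, 146, 155, 159, 170, 175, 183, 189, 198, 200, 209]

Fragment lengths:
  15→24: 9 bp
  24→43: 19 bp
  43→51: 8 bp
  51→64: 13 bp
  64→66: 2 bp
  66→79: 13 bp
  79→95: 16 bp
  95→107: 12 bp
  107→126: 19 bp
  126→137: 11 bp
  137→146: 9 bp
  146→155: 9 bp
  155→159: 4 bp
  159→170: 11 bp
  170→175: 5 bp
  175→183: 8 bp
  183→189: 6 bp
  189→198: 9 bp
  198→200: 2 bp
  200→209: 9 bp
  209→15 (wrap): 213-209+15 = 19 bp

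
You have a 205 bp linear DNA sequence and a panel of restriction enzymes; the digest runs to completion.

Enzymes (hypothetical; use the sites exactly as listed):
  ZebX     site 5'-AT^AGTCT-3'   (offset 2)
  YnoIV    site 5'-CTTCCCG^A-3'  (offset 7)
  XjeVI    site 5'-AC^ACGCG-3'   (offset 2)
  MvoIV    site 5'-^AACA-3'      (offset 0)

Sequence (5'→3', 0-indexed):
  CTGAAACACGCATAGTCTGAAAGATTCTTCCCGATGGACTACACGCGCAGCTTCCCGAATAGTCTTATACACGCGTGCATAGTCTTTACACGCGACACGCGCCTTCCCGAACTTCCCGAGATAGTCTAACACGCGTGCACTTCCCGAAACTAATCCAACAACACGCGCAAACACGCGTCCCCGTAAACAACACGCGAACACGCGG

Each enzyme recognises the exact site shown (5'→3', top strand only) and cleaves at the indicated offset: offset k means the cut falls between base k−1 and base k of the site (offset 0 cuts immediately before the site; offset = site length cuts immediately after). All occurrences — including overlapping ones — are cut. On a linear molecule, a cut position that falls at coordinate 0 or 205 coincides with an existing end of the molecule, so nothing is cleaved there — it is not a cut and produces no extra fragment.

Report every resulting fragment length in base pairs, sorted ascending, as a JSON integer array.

[3,3,3,3,3,3,3,3,4,4,5,5,6,7,7,9,9,9,9,10,10,10,13,13,15,16,20]

Scan for sites:
  ZebX ATAGTCT/2: at [11, 58, 78, 120] ⇒ [13, 60, 80, 122]
  YnoIV CTTCCCGA/7: at [26, 50, 102, 111, 139] ⇒ [33, 57, 109, 118, 146]
  XjeVI ACACGCG/2: at [40, 68, 87, 94, 128, 160, 170, 189, 197] ⇒ [42, 70, 89, 96, 130, 162, 172, 191, 199]
  MvoIV AACA/0: at [4, 127, 156, 159, 169, 185, 188, 196] ⇒ [4, 127, 156, 159, 169, 185, 188, 196]

Pooled cuts: [4, 13, 33, 42, 57, 60, 70, 80, 89, 96, 109, 118, 122, 127, 130, 146, 156, 159, 162, 169, 172, 185, 188, 191, 196, 199]

Fragments:
  [0,4): 4 bp
  [4,13): 9 bp
  [13,33): 20 bp
  [33,42): 9 bp
  [42,57): 15 bp
  [57,60): 3 bp
  [60,70): 10 bp
  [70,80): 10 bp
  [80,89): 9 bp
  [89,96): 7 bp
  [96,109): 13 bp
  [109,118): 9 bp
  [118,122): 4 bp
  [122,127): 5 bp
  [127,130): 3 bp
  [130,146): 16 bp
  [146,156): 10 bp
  [156,159): 3 bp
  [159,162): 3 bp
  [162,169): 7 bp
  [169,172): 3 bp
  [172,185): 13 bp
  [185,188): 3 bp
  [188,191): 3 bp
  [191,196): 5 bp
  [196,199): 3 bp
  [199,205): 6 bp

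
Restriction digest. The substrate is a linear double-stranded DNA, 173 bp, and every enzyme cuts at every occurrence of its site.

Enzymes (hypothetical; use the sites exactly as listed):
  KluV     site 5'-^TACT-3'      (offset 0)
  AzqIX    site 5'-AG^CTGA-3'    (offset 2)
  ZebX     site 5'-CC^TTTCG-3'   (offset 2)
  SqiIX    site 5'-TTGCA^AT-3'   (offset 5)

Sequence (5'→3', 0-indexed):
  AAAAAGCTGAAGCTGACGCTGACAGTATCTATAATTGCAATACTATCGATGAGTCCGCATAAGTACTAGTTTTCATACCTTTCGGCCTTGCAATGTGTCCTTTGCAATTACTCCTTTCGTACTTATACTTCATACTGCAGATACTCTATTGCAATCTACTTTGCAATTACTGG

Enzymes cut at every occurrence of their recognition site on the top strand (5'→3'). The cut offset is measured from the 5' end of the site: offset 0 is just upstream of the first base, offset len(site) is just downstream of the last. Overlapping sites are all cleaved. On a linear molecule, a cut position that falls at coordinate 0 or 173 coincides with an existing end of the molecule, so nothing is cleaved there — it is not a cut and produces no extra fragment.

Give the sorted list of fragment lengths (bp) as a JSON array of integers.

Scan for sites:
  KluV TACT/0: at [40, 63, 108, 119, 125, 132, 141, 156, 167] ⇒ [40, 63, 108, 119, 125, 132, 141, 156, 167]
  AzqIX AGCTGA/2: at [4, 10] ⇒ [6, 12]
  ZebX CCTTTCG/2: at [77, 112] ⇒ [79, 114]
  SqiIX TTGCAAT/5: at [34, 87, 101, 148, 160] ⇒ [39, 92, 106, 153, 165]

All cut coordinates (distinct, sorted): [6, 12, 39, 40, 63, 79, 92, 106, 108, 114, 119, 125, 132, 141, 153, 156, 165, 167]

Fragment lengths:
  [0,6): 6 bp
  [6,12): 6 bp
  [12,39): 27 bp
  [39,40): 1 bp
  [40,63): 23 bp
  [63,79): 16 bp
  [79,92): 13 bp
  [92,106): 14 bp
  [106,108): 2 bp
  [108,114): 6 bp
  [114,119): 5 bp
  [119,125): 6 bp
  [125,132): 7 bp
  [132,141): 9 bp
  [141,153): 12 bp
  [153,156): 3 bp
  [156,165): 9 bp
  [165,167): 2 bp
  [167,173): 6 bp

[1,2,2,3,5,6,6,6,6,6,7,9,9,12,13,14,16,23,27]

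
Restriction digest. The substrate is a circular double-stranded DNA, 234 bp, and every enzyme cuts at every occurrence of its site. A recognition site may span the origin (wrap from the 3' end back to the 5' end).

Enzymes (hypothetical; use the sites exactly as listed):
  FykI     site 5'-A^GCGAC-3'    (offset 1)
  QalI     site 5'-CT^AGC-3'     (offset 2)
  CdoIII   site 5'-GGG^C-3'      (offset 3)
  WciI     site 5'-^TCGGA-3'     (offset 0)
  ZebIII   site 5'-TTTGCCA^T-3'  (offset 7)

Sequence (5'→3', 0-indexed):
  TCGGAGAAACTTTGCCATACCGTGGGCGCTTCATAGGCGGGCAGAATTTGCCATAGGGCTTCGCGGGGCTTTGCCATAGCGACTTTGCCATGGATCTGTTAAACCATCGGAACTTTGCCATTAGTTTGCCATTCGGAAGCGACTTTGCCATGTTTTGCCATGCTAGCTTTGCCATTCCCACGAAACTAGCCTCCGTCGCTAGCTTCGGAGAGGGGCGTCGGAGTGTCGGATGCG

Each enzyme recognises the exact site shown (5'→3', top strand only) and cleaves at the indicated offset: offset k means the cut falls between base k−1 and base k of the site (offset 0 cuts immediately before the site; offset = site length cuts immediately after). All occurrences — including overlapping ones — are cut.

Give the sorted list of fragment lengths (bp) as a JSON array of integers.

[1,2,2,4,4,5,6,8,8,9,9,10,10,10,11,11,12,12,12,13,13,14,15,16,17]

Scan for sites:
  FykI (AGCGAC, off=1): starts [77, 137] → cuts [78, 138]
  QalI (CTAGC, off=2): starts [162, 185, 198] → cuts [164, 187, 200]
  CdoIII (GGGC, off=3): starts [23, 38, 55, 65, 212] → cuts [26, 41, 58, 68, 215]
  WciI (TCGGA, off=0): starts [0, 106, 132, 204, 217, 225] → cuts [0, 106, 132, 204, 217, 225]
  ZebIII (TTTGCCAT, off=7): starts [10, 46, 69, 83, 113, 124, 143, 153, 167] → cuts [17, 53, 76, 90, 120, 131, 150, 160, 174]

Pooled cuts: [0, 17, 26, 41, 53, 58, 68, 76, 78, 90, 106, 120, 131, 132, 138, 150, 160, 164, 174, 187, 200, 204, 215, 217, 225]

Fragment lengths:
  0→17: 17 bp
  17→26: 9 bp
  26→41: 15 bp
  41→53: 12 bp
  53→58: 5 bp
  58→68: 10 bp
  68→76: 8 bp
  76→78: 2 bp
  78→90: 12 bp
  90→106: 16 bp
  106→120: 14 bp
  120→131: 11 bp
  131→132: 1 bp
  132→138: 6 bp
  138→150: 12 bp
  150→160: 10 bp
  160→164: 4 bp
  164→174: 10 bp
  174→187: 13 bp
  187→200: 13 bp
  200→204: 4 bp
  204→215: 11 bp
  215→217: 2 bp
  217→225: 8 bp
  225→0 (wrap): 234-225+0 = 9 bp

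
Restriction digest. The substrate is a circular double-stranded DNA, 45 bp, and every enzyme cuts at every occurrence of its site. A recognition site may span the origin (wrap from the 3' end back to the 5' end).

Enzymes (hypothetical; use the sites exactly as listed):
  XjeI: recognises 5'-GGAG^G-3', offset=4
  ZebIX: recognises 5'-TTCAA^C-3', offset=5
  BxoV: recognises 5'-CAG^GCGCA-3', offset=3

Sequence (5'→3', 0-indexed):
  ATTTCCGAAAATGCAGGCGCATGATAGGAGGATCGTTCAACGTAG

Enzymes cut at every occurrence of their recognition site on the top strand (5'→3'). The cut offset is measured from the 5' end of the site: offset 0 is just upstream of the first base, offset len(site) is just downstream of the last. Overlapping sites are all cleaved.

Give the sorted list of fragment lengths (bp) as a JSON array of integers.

Site scan:
  XjeI (GGAGG, off=4): starts [26] → cuts [30]
  ZebIX (TTCAAC, off=5): starts [35] → cuts [40]
  BxoV (CAGGCGCA, off=3): starts [13] → cuts [16]

All cut coordinates (distinct, sorted): [16, 30, 40]

Fragments:
  16→30: 14 bp
  30→40: 10 bp
  40→16 (wrap): 45-40+16 = 21 bp

[10,14,21]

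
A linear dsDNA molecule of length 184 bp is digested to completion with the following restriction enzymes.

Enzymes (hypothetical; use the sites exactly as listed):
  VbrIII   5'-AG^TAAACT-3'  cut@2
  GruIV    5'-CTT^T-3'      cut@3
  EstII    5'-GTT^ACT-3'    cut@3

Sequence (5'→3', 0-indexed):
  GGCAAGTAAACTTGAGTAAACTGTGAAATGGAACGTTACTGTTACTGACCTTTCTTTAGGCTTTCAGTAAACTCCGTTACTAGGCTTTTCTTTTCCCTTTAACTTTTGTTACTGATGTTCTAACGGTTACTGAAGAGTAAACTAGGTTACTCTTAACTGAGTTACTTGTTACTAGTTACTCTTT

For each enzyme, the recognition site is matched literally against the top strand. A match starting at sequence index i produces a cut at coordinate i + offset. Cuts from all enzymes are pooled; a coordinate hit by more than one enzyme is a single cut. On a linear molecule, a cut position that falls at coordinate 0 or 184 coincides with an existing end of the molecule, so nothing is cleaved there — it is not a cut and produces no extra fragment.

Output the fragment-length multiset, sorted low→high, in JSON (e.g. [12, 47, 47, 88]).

[1,4,4,5,5,6,6,6,6,7,7,7,7,9,9,9,10,11,11,15,18,21]

Per-enzyme occurrences:
  VbrIII AGTAAACT/2: at [4, 14, 65, 135] ⇒ [6, 16, 67, 137]
  GruIV CTTT/3: at [49, 53, 60, 84, 89, 96, 102, 180] ⇒ [52, 56, 63, 87, 92, 99, 105, 183]
  EstII GTTACT/3: at [34, 40, 75, 107, 125, 145, 160, 167, 174] ⇒ [37, 43, 78, 110, 128, 148, 163, 170, 177]

Pooled cuts: [6, 16, 37, 43, 52, 56, 63, 67, 78, 87, 92, 99, 105, 110, 128, 137, 148, 163, 170, 177, 183]

Fragments:
  [0,6): 6 bp
  [6,16): 10 bp
  [16,37): 21 bp
  [37,43): 6 bp
  [43,52): 9 bp
  [52,56): 4 bp
  [56,63): 7 bp
  [63,67): 4 bp
  [67,78): 11 bp
  [78,87): 9 bp
  [87,92): 5 bp
  [92,99): 7 bp
  [99,105): 6 bp
  [105,110): 5 bp
  [110,128): 18 bp
  [128,137): 9 bp
  [137,148): 11 bp
  [148,163): 15 bp
  [163,170): 7 bp
  [170,177): 7 bp
  [177,183): 6 bp
  [183,184): 1 bp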